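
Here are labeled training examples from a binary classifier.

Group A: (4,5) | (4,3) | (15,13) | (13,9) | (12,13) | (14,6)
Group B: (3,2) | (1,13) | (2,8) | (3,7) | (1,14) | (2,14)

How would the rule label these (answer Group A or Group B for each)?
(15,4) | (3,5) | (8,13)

'Group A' ⟺ first ≥ 4.
(15,4): Group A (first 15). (3,5): Group B (first 3). (8,13): Group A (first 8).

Group A, Group B, Group A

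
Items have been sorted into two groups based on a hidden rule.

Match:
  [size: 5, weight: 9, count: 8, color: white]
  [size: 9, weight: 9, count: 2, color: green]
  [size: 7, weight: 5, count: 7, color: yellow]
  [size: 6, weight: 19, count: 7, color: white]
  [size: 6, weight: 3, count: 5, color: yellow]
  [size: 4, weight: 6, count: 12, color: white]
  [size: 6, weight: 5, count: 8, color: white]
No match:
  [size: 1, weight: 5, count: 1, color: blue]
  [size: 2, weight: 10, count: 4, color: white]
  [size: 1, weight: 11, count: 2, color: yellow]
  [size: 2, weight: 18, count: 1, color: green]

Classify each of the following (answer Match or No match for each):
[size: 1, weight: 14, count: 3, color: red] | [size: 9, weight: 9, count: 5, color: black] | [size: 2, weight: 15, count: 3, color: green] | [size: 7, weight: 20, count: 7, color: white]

Every 'Match' example satisfies: size ≥ 4. None of the 'No match' examples do.

No match, Match, No match, Match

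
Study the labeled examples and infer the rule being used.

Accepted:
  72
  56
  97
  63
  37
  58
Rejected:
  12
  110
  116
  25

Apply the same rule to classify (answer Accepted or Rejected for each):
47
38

Accepted, Accepted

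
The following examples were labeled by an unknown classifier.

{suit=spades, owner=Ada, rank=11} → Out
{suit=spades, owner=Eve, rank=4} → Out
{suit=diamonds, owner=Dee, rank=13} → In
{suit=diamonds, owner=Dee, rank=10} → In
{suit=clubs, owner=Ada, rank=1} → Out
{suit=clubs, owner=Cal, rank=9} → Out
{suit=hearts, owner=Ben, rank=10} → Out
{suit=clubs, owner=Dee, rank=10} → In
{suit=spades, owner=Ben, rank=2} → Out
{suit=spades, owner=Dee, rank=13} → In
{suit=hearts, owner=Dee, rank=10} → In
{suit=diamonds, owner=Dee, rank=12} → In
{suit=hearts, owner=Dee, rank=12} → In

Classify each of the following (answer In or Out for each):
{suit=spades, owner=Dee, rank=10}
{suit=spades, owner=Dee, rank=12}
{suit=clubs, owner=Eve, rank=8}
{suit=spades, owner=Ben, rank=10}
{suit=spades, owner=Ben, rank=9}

One predicate separates the groups cleanly: owner is Dee.
{suit=spades, owner=Dee, rank=10} → owner is Dee → In. {suit=spades, owner=Dee, rank=12} → owner is Dee → In. {suit=clubs, owner=Eve, rank=8} → owner is Eve → Out. {suit=spades, owner=Ben, rank=10} → owner is Ben → Out. {suit=spades, owner=Ben, rank=9} → owner is Ben → Out.

In, In, Out, Out, Out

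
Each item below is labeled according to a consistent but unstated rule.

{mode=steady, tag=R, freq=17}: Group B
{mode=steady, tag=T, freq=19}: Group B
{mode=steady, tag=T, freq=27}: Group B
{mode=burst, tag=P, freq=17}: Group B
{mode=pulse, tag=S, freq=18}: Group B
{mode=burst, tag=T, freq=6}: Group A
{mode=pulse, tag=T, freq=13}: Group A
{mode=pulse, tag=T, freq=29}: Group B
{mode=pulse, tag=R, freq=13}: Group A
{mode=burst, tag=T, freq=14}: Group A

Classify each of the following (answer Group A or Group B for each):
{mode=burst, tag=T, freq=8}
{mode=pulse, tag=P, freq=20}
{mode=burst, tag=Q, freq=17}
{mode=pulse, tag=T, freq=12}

Rule: freq ≤ 14. This holds for each 'Group A' example and fails for each 'Group B' one.
{mode=burst, tag=T, freq=8}: Group A (freq = 8).
{mode=pulse, tag=P, freq=20}: Group B (freq = 20).
{mode=burst, tag=Q, freq=17}: Group B (freq = 17).
{mode=pulse, tag=T, freq=12}: Group A (freq = 12).

Group A, Group B, Group B, Group A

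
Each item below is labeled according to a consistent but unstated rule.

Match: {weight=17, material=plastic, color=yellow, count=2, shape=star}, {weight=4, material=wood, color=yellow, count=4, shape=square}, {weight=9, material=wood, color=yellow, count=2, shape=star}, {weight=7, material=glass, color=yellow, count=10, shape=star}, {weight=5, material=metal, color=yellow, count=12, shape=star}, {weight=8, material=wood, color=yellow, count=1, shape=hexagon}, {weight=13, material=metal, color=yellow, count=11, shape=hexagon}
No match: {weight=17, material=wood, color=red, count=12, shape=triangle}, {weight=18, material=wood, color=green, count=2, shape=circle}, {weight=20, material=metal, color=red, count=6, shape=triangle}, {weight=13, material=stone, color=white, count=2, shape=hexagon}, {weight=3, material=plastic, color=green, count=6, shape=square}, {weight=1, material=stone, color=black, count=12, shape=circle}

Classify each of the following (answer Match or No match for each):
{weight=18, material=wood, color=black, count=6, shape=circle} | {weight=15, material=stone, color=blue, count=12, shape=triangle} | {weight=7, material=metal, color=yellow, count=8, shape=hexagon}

The rule appears to be: color is yellow.
{weight=18, material=wood, color=black, count=6, shape=circle}: No match (color is black).
{weight=15, material=stone, color=blue, count=12, shape=triangle}: No match (color is blue).
{weight=7, material=metal, color=yellow, count=8, shape=hexagon}: Match (color is yellow).

No match, No match, Match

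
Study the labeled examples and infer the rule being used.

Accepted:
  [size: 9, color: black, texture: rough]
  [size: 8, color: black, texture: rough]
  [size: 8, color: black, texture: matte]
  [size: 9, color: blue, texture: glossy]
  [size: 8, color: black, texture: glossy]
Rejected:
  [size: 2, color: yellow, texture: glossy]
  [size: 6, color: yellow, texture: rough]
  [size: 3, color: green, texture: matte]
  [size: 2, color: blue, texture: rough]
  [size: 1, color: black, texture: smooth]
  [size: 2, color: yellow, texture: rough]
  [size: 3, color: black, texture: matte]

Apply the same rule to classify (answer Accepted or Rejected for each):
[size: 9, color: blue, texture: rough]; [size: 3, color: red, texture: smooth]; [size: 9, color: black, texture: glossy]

Rule: size ≥ 8. This holds for each 'Accepted' example and fails for each 'Rejected' one.
[size: 9, color: blue, texture: rough] — size = 9, hence Accepted. [size: 3, color: red, texture: smooth] — size = 3, hence Rejected. [size: 9, color: black, texture: glossy] — size = 9, hence Accepted.

Accepted, Rejected, Accepted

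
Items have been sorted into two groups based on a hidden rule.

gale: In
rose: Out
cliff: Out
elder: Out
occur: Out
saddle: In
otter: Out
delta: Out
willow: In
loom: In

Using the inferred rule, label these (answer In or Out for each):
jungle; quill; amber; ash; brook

Every 'In' example satisfies: even length AND contains 'l'. None of the 'Out' examples do.
jungle: length 6, has 'l' — satisfies this, so In.
quill: length 5, has 'l' — does not fit, so Out.
amber: length 5, no 'l' — does not fit, so Out.
ash: length 3, no 'l' — does not fit, so Out.
brook: length 5, no 'l' — does not fit, so Out.

In, Out, Out, Out, Out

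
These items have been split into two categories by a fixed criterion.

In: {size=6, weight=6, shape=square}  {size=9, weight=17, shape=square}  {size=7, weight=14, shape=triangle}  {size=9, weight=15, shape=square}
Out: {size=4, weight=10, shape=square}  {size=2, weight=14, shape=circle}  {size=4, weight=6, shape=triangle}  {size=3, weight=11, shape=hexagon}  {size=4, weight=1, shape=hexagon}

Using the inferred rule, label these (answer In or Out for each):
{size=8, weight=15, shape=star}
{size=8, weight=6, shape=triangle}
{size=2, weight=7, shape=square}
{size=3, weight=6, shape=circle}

In, In, Out, Out

'In' ⟺ size ≥ 6.
{size=8, weight=15, shape=star} — size = 8, hence In.
{size=8, weight=6, shape=triangle} — size = 8, hence In.
{size=2, weight=7, shape=square} — size = 2, hence Out.
{size=3, weight=6, shape=circle} — size = 3, hence Out.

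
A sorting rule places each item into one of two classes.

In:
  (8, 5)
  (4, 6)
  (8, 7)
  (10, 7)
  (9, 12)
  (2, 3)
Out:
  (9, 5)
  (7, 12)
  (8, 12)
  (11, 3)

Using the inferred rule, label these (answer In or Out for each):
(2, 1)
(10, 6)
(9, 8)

The simplest hypothesis consistent with all the labels is: |first − second| ≤ 3.
In: (2, 1), since |2−1| = 1. Out: (10, 6), since |10−6| = 4. In: (9, 8), since |9−8| = 1.

In, Out, In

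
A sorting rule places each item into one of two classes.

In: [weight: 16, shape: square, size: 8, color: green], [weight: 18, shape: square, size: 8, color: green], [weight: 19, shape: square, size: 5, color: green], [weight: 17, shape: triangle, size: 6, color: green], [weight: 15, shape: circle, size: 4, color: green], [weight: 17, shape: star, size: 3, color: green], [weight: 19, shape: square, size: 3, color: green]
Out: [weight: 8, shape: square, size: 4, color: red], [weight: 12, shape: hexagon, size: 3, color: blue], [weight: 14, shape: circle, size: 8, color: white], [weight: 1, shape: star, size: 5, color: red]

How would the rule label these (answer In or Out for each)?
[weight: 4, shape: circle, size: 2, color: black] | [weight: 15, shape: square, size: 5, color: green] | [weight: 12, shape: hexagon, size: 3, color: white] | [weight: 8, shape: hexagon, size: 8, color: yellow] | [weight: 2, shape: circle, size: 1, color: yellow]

Out, In, Out, Out, Out

One predicate separates the groups cleanly: color is green.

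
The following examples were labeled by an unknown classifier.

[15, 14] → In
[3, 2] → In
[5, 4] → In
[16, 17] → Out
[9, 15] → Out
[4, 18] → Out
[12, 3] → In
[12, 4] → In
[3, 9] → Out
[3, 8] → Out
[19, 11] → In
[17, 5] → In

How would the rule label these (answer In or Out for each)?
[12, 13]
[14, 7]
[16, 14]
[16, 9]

The classifier is using: first > second.
[12, 13]: 12 < 13, does not satisfy this → Out. [14, 7]: 14 > 7, matches → In. [16, 14]: 16 > 14, matches → In. [16, 9]: 16 > 9, matches → In.

Out, In, In, In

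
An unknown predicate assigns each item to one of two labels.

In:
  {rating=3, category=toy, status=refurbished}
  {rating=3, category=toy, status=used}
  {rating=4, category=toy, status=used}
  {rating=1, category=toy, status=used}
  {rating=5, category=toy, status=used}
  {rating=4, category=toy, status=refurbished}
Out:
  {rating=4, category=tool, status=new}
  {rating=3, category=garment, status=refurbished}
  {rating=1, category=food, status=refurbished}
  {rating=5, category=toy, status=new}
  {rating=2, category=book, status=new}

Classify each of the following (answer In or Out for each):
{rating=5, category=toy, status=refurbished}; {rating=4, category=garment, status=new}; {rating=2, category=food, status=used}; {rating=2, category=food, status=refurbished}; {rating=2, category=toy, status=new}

In, Out, Out, Out, Out

The rule appears to be: status is not new AND category is toy.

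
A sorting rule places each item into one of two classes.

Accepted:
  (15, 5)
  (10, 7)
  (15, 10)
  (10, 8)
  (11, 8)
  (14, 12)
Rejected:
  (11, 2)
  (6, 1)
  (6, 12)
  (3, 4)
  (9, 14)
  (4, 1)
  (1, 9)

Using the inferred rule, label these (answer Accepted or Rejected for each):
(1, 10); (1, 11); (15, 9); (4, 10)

Rule: first > second AND sum ≥ 17. This holds for each 'Accepted' example and fails for each 'Rejected' one.
(1, 10) — 1 < 10, 1+10 = 11, hence Rejected.
(1, 11) — 1 < 11, 1+11 = 12, hence Rejected.
(15, 9) — 15 > 9, 15+9 = 24, hence Accepted.
(4, 10) — 4 < 10, 4+10 = 14, hence Rejected.

Rejected, Rejected, Accepted, Rejected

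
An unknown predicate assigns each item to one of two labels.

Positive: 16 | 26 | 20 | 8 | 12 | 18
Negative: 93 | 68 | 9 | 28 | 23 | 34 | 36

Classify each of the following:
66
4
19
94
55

Negative, Positive, Negative, Negative, Negative

Rule: even AND at most 26. This holds for each 'Positive' example and fails for each 'Negative' one.
66: 66 is even, 66 > 26, does not fit → Negative.
4: 4 is even, 4 ≤ 26, has this property → Positive.
19: 19 is odd, 19 ≤ 26, does not fit → Negative.
94: 94 is even, 94 > 26, does not fit → Negative.
55: 55 is odd, 55 > 26, does not fit → Negative.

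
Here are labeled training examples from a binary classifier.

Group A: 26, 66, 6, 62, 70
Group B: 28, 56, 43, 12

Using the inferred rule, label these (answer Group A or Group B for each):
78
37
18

Group A, Group B, Group A

The pattern is that an item is 'Group A' exactly when: ≡ 2 (mod 4).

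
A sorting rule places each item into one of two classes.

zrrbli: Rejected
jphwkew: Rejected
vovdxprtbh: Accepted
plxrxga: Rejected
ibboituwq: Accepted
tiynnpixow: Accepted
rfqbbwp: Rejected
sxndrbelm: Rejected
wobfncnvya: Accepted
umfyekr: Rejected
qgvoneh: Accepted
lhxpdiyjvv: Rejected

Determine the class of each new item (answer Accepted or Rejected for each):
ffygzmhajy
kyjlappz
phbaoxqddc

Rejected, Rejected, Accepted

All 'Accepted' examples share one property — contains 'o' — and every 'Rejected' example lacks it.
ffygzmhajy — no 'o', hence Rejected. kyjlappz — no 'o', hence Rejected. phbaoxqddc — has 'o', hence Accepted.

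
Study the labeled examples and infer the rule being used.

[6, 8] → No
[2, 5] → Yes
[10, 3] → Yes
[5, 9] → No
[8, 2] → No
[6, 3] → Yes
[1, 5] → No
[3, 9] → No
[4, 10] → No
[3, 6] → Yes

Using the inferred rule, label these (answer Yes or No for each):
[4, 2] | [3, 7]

No, No

Checking candidate rules against both groups, what survives is: sum is odd.
[4, 2] — 4+2 = 6, hence No. [3, 7] — 3+7 = 10, hence No.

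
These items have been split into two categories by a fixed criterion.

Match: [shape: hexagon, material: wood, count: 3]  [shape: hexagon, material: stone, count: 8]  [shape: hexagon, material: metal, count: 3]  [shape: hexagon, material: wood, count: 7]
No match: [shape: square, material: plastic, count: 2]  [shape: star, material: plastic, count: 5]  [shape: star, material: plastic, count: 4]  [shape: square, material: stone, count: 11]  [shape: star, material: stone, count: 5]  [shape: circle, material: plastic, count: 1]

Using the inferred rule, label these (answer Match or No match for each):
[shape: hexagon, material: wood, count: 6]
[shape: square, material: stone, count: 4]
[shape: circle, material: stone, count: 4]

The simplest hypothesis consistent with all the labels is: shape is hexagon.

Match, No match, No match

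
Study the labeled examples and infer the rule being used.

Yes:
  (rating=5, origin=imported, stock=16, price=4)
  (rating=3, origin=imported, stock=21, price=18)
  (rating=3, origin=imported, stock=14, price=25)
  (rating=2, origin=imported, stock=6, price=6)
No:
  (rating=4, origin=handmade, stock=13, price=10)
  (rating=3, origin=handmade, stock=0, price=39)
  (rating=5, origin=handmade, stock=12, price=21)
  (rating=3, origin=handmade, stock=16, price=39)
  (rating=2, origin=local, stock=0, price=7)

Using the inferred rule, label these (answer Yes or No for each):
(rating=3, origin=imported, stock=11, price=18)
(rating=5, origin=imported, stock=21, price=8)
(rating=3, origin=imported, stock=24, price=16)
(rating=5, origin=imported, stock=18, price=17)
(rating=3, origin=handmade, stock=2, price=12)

The distinguishing property — origin is imported — holds for all the 'Yes' cases and none of the 'No' cases.
(rating=3, origin=imported, stock=11, price=18): Yes (origin is imported). (rating=5, origin=imported, stock=21, price=8): Yes (origin is imported). (rating=3, origin=imported, stock=24, price=16): Yes (origin is imported). (rating=5, origin=imported, stock=18, price=17): Yes (origin is imported). (rating=3, origin=handmade, stock=2, price=12): No (origin is handmade).

Yes, Yes, Yes, Yes, No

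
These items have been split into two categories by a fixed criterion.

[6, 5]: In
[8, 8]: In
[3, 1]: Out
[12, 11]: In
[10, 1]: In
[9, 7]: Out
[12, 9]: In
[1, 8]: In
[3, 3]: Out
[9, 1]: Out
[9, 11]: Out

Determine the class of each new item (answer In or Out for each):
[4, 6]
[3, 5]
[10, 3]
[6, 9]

The classifier is using: product is even.
In: [4, 6], since 4·6 = 24. Out: [3, 5], since 3·5 = 15. In: [10, 3], since 10·3 = 30. In: [6, 9], since 6·9 = 54.

In, Out, In, In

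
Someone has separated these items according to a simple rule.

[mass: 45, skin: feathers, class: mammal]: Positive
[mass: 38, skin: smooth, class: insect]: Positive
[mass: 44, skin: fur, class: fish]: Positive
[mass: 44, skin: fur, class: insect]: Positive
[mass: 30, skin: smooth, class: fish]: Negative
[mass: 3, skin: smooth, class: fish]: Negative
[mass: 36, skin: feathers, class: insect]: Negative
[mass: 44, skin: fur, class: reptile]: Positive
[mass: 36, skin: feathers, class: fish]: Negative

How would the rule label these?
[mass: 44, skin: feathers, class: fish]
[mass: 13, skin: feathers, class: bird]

All 'Positive' examples share one property — mass ≥ 38 — and every 'Negative' example lacks it.
[mass: 44, skin: feathers, class: fish]: mass = 44 — checks out, so Positive.
[mass: 13, skin: feathers, class: bird]: mass = 13 — does not fit, so Negative.

Positive, Negative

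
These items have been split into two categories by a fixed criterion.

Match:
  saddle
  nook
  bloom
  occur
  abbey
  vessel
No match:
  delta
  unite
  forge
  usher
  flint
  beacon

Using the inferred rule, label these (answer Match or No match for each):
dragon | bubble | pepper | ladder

No match, Match, Match, Match

One predicate separates the groups cleanly: has a double letter.
No match: dragon, since no doubled letter. Match: bubble, since 'bb' doubled. Match: pepper, since 'pp' doubled. Match: ladder, since 'dd' doubled.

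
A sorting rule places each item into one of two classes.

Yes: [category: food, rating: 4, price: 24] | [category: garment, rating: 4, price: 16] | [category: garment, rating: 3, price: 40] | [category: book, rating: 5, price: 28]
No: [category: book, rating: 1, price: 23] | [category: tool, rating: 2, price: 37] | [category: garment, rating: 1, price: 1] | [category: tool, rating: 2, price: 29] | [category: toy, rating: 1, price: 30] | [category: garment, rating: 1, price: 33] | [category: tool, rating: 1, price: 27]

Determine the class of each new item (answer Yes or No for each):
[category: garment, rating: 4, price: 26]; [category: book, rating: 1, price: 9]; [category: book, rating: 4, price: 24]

The distinguishing property — rating ≥ 3 — holds for all the 'Yes' cases and none of the 'No' cases.

Yes, No, Yes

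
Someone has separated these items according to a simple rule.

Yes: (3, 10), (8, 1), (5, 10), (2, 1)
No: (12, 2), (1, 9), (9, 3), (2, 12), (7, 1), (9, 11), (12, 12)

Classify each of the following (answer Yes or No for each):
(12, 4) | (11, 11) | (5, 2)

No, No, Yes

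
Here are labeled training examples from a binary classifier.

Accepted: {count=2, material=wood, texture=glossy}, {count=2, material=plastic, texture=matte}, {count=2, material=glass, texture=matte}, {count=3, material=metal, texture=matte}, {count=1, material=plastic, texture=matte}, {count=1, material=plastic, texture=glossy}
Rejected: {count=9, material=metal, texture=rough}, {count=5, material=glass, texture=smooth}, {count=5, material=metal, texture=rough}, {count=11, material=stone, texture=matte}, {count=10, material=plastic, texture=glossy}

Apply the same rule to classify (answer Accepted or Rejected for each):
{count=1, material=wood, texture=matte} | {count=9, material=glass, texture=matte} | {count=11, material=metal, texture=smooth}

Accepted, Rejected, Rejected

The common property of the 'Accepted' items is: count ≤ 3. No 'Rejected' item has it.
{count=1, material=wood, texture=matte}: Accepted (count = 1). {count=9, material=glass, texture=matte}: Rejected (count = 9). {count=11, material=metal, texture=smooth}: Rejected (count = 11).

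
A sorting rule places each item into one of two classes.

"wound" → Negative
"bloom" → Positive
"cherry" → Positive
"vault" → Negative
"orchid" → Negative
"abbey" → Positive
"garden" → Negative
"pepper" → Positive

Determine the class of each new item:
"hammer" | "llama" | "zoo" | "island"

Rule: has a double letter. This holds for each 'Positive' example and fails for each 'Negative' one.

Positive, Positive, Positive, Negative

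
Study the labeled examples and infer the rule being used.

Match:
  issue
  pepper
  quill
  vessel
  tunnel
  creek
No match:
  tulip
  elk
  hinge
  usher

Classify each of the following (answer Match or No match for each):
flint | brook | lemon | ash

No match, Match, No match, No match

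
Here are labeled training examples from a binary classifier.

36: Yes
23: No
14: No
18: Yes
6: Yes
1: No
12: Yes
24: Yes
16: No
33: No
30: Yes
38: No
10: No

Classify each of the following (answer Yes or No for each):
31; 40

No, No

The common property of the 'Yes' items is: multiple of 6. No 'No' item has it.
31: 31 = 6·5 + 1, does not satisfy this → No.
40: 40 = 6·6 + 4, does not satisfy this → No.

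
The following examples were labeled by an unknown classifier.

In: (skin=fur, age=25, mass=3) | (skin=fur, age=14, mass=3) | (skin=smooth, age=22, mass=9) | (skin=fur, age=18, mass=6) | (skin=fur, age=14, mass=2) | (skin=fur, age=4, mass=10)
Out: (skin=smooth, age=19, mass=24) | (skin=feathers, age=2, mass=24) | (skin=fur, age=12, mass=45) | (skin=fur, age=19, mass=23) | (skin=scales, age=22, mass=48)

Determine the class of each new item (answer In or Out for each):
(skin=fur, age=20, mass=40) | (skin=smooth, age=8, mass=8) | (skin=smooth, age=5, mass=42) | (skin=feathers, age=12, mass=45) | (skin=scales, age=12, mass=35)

Out, In, Out, Out, Out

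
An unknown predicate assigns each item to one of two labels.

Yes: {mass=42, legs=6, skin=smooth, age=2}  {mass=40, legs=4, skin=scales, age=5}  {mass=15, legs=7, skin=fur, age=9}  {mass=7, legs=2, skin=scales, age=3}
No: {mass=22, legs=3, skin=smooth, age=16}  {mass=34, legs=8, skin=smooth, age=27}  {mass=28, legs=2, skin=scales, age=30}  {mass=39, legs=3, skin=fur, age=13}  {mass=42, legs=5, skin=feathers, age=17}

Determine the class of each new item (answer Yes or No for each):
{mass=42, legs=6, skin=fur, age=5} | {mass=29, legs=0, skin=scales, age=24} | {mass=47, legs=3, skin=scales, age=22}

Yes, No, No

The distinguishing property — age ≤ 9 — holds for all the 'Yes' cases and none of the 'No' cases.
{mass=42, legs=6, skin=fur, age=5} — age = 5, hence Yes.
{mass=29, legs=0, skin=scales, age=24} — age = 24, hence No.
{mass=47, legs=3, skin=scales, age=22} — age = 22, hence No.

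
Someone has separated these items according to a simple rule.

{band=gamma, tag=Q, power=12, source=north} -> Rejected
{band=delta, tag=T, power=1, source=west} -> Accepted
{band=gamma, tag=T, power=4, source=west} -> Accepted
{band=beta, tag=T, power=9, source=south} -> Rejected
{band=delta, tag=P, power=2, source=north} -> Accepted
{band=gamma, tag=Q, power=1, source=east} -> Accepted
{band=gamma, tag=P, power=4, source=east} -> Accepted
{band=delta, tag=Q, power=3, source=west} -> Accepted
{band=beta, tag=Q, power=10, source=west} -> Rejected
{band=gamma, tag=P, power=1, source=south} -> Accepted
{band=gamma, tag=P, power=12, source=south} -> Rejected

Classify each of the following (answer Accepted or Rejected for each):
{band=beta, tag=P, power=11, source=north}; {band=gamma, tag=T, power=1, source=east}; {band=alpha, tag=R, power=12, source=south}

'Accepted' ⟺ power ≤ 4.

Rejected, Accepted, Rejected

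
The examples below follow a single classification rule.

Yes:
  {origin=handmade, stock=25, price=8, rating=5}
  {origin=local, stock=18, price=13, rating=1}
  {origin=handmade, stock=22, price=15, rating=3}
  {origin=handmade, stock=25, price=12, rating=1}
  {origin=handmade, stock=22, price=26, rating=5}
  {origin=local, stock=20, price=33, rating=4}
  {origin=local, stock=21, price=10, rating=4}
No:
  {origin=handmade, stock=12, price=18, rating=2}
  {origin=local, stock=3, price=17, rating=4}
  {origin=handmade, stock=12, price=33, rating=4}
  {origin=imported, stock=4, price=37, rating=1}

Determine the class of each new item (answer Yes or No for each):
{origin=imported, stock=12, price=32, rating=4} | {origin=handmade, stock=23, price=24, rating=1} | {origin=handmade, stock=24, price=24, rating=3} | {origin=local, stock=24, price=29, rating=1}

No, Yes, Yes, Yes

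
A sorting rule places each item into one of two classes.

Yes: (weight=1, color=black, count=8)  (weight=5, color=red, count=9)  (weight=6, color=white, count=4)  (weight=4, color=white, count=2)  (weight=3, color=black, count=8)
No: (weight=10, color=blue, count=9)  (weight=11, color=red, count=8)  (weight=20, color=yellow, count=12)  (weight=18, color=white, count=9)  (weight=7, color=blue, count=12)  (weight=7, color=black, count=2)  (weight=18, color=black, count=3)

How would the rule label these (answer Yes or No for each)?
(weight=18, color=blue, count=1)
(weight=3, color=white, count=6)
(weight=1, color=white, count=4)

No, Yes, Yes

All 'Yes' examples share one property — weight ≤ 6 — and every 'No' example lacks it.
(weight=18, color=blue, count=1) → weight = 18 → No. (weight=3, color=white, count=6) → weight = 3 → Yes. (weight=1, color=white, count=4) → weight = 1 → Yes.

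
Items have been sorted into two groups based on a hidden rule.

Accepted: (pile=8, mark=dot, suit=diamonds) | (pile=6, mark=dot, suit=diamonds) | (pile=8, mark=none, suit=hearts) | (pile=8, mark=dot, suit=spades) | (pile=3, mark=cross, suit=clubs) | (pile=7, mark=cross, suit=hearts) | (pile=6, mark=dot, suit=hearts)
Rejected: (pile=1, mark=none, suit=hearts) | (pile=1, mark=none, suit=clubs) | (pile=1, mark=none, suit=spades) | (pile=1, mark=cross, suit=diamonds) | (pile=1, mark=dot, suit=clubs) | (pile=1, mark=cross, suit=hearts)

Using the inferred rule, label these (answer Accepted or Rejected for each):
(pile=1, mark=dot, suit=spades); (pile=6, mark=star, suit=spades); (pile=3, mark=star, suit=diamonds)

All 'Accepted' examples share one property — pile ≥ 3 — and every 'Rejected' example lacks it.
(pile=1, mark=dot, suit=spades): pile = 1, does not fit → Rejected. (pile=6, mark=star, suit=spades): pile = 6, qualifies → Accepted. (pile=3, mark=star, suit=diamonds): pile = 3, qualifies → Accepted.

Rejected, Accepted, Accepted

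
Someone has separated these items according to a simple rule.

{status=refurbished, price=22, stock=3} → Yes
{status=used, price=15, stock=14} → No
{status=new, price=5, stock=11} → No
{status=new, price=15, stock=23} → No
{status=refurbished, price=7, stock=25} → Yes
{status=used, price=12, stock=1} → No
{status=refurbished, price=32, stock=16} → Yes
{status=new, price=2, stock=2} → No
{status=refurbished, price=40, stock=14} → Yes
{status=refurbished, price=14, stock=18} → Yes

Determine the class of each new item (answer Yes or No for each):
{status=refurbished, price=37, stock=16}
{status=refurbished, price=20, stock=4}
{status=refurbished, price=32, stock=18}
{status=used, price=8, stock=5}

A rule that fits every label: status is refurbished — true of each 'Yes' example, false of each 'No' one.
{status=refurbished, price=37, stock=16} — status is refurbished, hence Yes.
{status=refurbished, price=20, stock=4} — status is refurbished, hence Yes.
{status=refurbished, price=32, stock=18} — status is refurbished, hence Yes.
{status=used, price=8, stock=5} — status is used, hence No.

Yes, Yes, Yes, No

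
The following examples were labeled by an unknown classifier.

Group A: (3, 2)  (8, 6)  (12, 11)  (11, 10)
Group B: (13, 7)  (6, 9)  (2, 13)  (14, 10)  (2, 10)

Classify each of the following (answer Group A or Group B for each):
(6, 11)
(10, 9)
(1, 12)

'Group A' ⟺ |first − second| ≤ 2.
(6, 11) — |6−11| = 5, hence Group B. (10, 9) — |10−9| = 1, hence Group A. (1, 12) — |1−12| = 11, hence Group B.

Group B, Group A, Group B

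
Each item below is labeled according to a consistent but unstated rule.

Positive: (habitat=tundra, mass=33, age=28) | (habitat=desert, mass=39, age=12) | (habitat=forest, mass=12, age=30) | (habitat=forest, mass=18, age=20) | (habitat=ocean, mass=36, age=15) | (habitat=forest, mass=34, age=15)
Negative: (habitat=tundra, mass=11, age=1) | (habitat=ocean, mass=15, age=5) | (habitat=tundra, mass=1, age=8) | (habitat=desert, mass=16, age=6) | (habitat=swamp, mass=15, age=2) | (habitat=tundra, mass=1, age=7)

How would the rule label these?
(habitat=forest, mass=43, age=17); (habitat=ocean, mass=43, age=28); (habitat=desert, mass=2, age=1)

Positive, Positive, Negative

A rule that fits every label: age ≥ 12 — true of each 'Positive' example, false of each 'Negative' one.
(habitat=forest, mass=43, age=17): age = 17 — matches, so Positive. (habitat=ocean, mass=43, age=28): age = 28 — matches, so Positive. (habitat=desert, mass=2, age=1): age = 1 — fails the rule, so Negative.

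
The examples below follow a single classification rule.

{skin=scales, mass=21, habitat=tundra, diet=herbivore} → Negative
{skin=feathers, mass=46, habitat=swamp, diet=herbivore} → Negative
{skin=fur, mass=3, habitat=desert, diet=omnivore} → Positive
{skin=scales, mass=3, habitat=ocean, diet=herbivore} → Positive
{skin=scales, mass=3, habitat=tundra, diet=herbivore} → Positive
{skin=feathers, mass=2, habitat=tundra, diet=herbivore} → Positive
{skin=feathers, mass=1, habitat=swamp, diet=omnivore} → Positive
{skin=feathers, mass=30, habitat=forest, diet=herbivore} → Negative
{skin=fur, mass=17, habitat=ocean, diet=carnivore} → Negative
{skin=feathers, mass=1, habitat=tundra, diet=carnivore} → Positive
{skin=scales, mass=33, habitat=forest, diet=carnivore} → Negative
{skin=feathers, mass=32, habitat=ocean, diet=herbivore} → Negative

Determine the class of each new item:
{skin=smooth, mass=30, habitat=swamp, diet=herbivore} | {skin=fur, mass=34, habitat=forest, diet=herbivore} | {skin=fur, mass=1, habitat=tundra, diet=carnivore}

Negative, Negative, Positive

All 'Positive' examples share one property — mass ≤ 3 — and every 'Negative' example lacks it.
{skin=smooth, mass=30, habitat=swamp, diet=herbivore}: mass = 30 — does not fit, so Negative.
{skin=fur, mass=34, habitat=forest, diet=herbivore}: mass = 34 — does not fit, so Negative.
{skin=fur, mass=1, habitat=tundra, diet=carnivore}: mass = 1 — qualifies, so Positive.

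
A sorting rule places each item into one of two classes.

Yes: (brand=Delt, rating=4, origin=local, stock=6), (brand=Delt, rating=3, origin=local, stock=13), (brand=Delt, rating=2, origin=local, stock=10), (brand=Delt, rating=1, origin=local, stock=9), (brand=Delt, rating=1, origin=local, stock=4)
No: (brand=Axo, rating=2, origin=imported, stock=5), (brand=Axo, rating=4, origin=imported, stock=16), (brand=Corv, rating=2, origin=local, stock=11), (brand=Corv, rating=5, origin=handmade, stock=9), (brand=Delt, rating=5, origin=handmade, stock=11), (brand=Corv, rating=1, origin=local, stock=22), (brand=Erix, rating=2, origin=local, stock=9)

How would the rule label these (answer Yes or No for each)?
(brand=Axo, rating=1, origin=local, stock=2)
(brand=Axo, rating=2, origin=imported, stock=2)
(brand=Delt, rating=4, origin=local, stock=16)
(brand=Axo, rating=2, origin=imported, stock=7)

No, No, Yes, No

One predicate separates the groups cleanly: origin is local AND brand is Delt.
No: (brand=Axo, rating=1, origin=local, stock=2), since origin is local, brand is Axo.
No: (brand=Axo, rating=2, origin=imported, stock=2), since origin is imported, brand is Axo.
Yes: (brand=Delt, rating=4, origin=local, stock=16), since origin is local, brand is Delt.
No: (brand=Axo, rating=2, origin=imported, stock=7), since origin is imported, brand is Axo.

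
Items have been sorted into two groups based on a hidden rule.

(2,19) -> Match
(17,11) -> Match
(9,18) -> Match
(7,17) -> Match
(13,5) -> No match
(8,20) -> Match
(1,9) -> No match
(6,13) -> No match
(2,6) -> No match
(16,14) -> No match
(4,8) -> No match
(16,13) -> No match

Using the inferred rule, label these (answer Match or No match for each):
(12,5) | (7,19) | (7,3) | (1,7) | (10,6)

All 'Match' examples share one property — max ≥ 17 — and every 'No match' example lacks it.

No match, Match, No match, No match, No match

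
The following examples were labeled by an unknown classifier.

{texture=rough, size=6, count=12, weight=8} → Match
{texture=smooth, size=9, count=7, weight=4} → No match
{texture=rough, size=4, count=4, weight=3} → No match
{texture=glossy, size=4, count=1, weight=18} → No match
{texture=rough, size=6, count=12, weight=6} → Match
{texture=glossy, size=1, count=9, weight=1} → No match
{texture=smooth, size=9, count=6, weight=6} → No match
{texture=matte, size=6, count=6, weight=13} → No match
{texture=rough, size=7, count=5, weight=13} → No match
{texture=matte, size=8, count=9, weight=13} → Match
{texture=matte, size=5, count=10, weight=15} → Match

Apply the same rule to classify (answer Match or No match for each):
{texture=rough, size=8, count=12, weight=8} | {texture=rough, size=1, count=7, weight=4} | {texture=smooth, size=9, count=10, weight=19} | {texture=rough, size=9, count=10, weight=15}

Match, No match, Match, Match

The pattern is that an item is 'Match' exactly when: size ≥ 4 AND count ≥ 9.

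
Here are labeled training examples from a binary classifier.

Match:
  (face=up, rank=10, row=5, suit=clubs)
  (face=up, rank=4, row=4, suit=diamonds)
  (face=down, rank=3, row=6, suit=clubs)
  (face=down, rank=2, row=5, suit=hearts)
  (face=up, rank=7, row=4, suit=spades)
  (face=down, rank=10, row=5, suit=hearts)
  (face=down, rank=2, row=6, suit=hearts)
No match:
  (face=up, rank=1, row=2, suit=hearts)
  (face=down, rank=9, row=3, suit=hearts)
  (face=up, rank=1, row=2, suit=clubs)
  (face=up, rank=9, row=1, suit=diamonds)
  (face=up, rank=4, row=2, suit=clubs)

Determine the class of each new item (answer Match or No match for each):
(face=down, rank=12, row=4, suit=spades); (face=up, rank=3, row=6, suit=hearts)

Match, Match

All 'Match' examples share one property — row ≥ 4 — and every 'No match' example lacks it.
(face=down, rank=12, row=4, suit=spades) — row = 4, hence Match. (face=up, rank=3, row=6, suit=hearts) — row = 6, hence Match.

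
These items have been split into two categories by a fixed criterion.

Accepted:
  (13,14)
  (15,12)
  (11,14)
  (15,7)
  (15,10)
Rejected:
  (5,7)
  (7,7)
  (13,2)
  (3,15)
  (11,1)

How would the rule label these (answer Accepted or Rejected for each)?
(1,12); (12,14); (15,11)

One predicate separates the groups cleanly: sum ≥ 22.
(1,12): 1+12 = 13, fails the rule → Rejected. (12,14): 12+14 = 26, matches → Accepted. (15,11): 15+11 = 26, matches → Accepted.

Rejected, Accepted, Accepted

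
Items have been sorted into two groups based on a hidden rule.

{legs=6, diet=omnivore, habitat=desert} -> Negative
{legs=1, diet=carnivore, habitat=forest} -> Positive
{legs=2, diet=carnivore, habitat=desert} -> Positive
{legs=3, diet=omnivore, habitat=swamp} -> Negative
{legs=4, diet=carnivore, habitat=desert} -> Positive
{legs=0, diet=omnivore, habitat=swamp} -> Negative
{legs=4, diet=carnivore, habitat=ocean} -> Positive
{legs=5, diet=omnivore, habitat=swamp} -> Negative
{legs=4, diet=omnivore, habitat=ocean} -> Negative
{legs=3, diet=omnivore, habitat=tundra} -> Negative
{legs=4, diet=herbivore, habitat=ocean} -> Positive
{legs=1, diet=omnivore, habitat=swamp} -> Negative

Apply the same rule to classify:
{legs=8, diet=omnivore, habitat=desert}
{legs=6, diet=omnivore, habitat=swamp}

The common property of the 'Positive' items is: diet is not omnivore. No 'Negative' item has it.
{legs=8, diet=omnivore, habitat=desert} → diet is omnivore → Negative. {legs=6, diet=omnivore, habitat=swamp} → diet is omnivore → Negative.

Negative, Negative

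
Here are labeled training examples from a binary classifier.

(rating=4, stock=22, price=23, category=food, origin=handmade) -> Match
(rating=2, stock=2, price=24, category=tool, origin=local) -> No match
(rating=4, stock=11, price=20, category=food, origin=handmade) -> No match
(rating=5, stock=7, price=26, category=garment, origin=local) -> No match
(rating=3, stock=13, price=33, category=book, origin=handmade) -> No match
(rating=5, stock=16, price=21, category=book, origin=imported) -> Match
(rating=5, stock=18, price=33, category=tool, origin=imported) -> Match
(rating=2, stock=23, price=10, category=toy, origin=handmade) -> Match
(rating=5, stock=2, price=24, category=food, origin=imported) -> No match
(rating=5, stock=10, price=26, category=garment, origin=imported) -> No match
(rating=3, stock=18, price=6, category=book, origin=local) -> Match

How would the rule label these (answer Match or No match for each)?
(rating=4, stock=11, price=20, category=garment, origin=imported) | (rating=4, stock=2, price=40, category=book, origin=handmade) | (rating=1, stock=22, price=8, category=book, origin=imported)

No match, No match, Match

The distinguishing property — stock ≥ 16 — holds for all the 'Match' cases and none of the 'No match' cases.
(rating=4, stock=11, price=20, category=garment, origin=imported) — stock = 11, hence No match.
(rating=4, stock=2, price=40, category=book, origin=handmade) — stock = 2, hence No match.
(rating=1, stock=22, price=8, category=book, origin=imported) — stock = 22, hence Match.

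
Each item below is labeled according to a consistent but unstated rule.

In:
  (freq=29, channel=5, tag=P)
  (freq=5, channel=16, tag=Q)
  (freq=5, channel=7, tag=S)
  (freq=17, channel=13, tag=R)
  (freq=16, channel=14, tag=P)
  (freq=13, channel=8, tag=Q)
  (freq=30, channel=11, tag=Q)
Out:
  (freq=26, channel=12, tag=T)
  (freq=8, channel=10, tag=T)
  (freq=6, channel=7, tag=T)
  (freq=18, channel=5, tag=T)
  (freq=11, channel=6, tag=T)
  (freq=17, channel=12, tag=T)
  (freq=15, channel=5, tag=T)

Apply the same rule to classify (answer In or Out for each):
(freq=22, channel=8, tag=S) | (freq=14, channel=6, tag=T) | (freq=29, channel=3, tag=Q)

In, Out, In

Comparing the two groups points to one rule — tag is not T.
(freq=22, channel=8, tag=S) → tag is S → In. (freq=14, channel=6, tag=T) → tag is T → Out. (freq=29, channel=3, tag=Q) → tag is Q → In.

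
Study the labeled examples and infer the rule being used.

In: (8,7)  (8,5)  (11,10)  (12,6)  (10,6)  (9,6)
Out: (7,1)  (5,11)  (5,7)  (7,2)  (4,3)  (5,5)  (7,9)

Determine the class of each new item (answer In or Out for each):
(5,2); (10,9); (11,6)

Out, In, In

The simplest hypothesis consistent with all the labels is: first ≥ 8.
(5,2) — first 5, hence Out. (10,9) — first 10, hence In. (11,6) — first 11, hence In.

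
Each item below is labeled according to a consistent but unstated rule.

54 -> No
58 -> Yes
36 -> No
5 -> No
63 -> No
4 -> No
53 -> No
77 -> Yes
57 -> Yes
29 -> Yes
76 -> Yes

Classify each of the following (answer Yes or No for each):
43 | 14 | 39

A rule that fits every label: digit sum ≥ 10 — true of each 'Yes' example, false of each 'No' one.
43: digit sum 4+3 = 7 — fails this test, so No. 14: digit sum 1+4 = 5 — fails this test, so No. 39: digit sum 3+9 = 12 — qualifies, so Yes.

No, No, Yes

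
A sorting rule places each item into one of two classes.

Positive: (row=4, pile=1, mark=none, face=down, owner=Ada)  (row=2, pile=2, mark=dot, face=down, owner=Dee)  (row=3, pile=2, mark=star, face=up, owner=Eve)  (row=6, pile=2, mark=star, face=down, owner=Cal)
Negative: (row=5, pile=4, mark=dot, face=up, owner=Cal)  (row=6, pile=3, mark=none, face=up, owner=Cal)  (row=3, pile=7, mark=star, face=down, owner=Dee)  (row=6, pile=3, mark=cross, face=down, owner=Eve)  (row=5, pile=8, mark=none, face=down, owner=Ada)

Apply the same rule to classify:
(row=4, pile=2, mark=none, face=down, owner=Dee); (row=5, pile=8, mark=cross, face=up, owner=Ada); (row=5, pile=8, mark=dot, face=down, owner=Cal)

Positive, Negative, Negative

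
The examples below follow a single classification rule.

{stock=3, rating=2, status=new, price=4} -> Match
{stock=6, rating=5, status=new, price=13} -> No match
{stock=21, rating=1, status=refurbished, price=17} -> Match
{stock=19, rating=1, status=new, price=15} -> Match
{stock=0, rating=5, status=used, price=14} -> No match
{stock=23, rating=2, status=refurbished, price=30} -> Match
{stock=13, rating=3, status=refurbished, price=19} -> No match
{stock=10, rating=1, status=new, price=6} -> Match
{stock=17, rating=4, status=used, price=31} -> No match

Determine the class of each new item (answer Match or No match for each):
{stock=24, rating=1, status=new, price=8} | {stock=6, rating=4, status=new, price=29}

Match, No match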